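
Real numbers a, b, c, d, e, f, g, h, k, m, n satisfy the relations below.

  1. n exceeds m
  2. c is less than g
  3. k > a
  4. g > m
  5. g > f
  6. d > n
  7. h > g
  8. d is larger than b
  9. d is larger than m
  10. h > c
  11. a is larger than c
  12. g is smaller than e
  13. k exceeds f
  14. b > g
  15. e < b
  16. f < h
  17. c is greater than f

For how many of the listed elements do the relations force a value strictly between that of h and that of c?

Chaining upward from c reaches: a, k, g, e, b, d.
Chaining downward from h reaches: f, m, g.
Strictly between c and h are those in both lists: g — 1 element.

1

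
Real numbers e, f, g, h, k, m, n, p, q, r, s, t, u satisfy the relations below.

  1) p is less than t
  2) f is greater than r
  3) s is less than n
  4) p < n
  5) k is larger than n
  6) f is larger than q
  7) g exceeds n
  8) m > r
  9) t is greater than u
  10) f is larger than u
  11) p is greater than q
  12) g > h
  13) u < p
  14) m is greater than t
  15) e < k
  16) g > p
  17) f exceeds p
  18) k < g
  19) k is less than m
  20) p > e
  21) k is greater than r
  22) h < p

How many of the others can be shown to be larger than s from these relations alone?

The elements the relations force above s are n, k, g, m — no chain reaches any other.
That is 4.

4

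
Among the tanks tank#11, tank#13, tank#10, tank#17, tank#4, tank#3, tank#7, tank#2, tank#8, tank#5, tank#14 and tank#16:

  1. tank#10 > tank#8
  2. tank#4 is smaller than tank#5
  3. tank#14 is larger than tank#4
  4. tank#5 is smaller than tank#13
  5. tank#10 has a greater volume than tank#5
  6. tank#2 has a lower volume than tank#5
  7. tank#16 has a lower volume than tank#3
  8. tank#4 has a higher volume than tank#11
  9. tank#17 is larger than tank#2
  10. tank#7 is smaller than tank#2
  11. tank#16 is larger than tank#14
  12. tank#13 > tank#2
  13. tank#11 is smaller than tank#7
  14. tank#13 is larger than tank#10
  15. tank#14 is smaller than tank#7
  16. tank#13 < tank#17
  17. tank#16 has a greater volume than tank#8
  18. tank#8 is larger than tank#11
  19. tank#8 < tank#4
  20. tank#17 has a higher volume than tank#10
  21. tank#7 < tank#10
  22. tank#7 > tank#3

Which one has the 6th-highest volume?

tank#7

The consecutive relations fix a unique order: tank#11 < tank#8 < tank#4 < tank#14 < tank#16 < tank#3 < tank#7 < tank#2 < tank#5 < tank#10 < tank#13 < tank#17.
Counting 6 from the largest end gives tank#7.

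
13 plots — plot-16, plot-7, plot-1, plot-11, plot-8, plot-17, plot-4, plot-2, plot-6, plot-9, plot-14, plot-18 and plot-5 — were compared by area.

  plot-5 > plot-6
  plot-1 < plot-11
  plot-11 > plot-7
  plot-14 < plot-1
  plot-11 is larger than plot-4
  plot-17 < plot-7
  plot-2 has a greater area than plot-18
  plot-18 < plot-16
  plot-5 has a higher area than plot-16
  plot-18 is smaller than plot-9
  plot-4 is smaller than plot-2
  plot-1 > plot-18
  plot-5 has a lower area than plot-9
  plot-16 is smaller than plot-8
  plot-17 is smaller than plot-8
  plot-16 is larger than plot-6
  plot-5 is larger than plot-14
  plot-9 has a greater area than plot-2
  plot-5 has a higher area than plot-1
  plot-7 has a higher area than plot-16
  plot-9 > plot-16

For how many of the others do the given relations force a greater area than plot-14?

From plot-14 the given relations immediately reach plot-1, plot-5.
From those, plot-9, plot-11 — 4 in total.
No other element is forced above plot-14 by the given relations, so the count is 4.

4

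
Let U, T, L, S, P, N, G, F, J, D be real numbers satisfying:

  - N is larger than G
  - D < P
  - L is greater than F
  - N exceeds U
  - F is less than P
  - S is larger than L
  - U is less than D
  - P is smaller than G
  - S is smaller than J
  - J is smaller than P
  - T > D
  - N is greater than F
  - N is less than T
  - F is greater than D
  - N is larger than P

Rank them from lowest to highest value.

U < D < F < L < S < J < P < G < N < T

Nothing is placed below U, so it is least; from there U < D; D < F; F < L; L < S; S < J; J < P; P < G; G < N; N < T, each given directly.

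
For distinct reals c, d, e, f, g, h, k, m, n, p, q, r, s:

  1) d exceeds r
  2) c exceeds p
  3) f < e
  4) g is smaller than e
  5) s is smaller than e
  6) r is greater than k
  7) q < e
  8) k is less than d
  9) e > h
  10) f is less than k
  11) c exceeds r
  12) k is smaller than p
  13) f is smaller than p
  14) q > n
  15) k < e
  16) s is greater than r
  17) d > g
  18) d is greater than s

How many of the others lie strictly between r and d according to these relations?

Chaining upward from r reaches: s, c, e.
Chaining downward from d reaches: f, k, s, g.
Strictly between r and d are those in both lists: s — 1 element.

1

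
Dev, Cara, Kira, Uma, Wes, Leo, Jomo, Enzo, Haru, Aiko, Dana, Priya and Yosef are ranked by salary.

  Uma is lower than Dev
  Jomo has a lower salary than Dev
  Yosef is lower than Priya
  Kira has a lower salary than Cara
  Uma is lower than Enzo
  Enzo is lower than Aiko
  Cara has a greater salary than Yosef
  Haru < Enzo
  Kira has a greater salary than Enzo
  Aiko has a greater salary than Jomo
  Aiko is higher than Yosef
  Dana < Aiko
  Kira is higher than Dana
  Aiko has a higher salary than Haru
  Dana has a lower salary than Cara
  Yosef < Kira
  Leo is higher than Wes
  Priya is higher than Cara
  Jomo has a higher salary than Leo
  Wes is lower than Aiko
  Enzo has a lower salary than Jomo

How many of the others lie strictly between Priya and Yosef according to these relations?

Chaining upward from Yosef reaches: Kira, Aiko, Cara.
Chaining downward from Priya reaches: Dana, Haru, Uma, Enzo, Kira, Cara.
Strictly between Yosef and Priya are those in both lists: Kira, Cara — 2 elements.

2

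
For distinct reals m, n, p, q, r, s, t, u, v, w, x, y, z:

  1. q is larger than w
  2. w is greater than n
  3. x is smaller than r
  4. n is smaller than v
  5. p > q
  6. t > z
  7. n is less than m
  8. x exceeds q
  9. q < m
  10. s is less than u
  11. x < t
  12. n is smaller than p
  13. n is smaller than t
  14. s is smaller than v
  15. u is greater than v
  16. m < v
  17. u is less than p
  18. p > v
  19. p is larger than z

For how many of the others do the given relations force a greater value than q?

From q the given relations immediately reach m, x, p.
From those, v, t, r — 6 in total.
From those, u — 7 in total.
Nothing else is reachable above q; 7 in all.

7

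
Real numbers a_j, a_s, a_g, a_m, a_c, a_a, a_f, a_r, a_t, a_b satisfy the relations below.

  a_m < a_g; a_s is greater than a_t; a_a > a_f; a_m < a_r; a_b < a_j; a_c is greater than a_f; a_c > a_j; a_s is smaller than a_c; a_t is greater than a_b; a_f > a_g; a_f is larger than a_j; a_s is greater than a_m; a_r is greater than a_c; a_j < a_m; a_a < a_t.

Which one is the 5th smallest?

a_f

Chaining the given pairs: a_b < a_j < a_m < a_g < a_f < a_a < a_t < a_s < a_c < a_r.
Counting 5 from the smallest end gives a_f.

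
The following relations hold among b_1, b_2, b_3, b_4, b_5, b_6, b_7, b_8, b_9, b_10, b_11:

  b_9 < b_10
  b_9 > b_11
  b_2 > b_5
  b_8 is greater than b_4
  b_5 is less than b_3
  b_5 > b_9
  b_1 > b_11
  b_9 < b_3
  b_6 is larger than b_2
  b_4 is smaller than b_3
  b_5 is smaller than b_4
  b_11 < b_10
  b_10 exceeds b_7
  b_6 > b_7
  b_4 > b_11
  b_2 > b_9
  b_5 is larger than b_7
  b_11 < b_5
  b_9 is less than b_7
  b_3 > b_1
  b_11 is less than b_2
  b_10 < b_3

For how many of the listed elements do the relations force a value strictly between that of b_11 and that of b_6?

The relations place b_11 below b_6. An element lies strictly between them when it is forced above b_11 and also forced below b_6.
Above b_11: {b_9, b_7, b_5, b_4, b_2, b_8, b_10, b_1, b_3}. Below b_6: {b_9, b_7, b_5, b_2}.
Intersection: {b_9, b_7, b_5, b_2} — 4.

4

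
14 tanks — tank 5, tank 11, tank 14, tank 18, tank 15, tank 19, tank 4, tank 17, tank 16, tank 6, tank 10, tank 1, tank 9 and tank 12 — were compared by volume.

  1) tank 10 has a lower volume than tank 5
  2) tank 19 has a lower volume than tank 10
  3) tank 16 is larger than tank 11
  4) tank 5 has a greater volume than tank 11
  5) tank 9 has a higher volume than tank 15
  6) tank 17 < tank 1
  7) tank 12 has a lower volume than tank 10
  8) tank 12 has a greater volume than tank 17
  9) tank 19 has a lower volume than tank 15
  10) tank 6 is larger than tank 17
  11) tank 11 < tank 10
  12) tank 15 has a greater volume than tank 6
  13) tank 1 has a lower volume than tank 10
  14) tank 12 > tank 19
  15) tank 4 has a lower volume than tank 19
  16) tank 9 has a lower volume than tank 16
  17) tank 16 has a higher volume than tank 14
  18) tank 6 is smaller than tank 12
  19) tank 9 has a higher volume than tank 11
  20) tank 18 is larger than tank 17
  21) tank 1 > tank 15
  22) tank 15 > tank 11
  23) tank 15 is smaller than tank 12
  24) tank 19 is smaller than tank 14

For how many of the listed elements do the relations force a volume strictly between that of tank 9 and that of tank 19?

1

Chaining upward from tank 19 reaches: tank 15, tank 12, tank 1, tank 10, tank 5, tank 14, tank 16.
Chaining downward from tank 9 reaches: tank 4, tank 17, tank 6, tank 11, tank 15.
Strictly between tank 19 and tank 9 are those in both lists: tank 15 — 1 element.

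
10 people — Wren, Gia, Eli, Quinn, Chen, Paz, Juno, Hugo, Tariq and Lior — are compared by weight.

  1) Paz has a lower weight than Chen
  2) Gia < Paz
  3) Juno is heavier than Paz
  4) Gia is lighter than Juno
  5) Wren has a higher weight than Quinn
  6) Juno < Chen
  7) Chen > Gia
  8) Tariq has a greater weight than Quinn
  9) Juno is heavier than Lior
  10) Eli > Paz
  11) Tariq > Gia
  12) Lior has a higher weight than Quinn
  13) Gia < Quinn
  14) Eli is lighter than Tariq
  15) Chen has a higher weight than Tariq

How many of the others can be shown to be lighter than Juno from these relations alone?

4

From Juno the given relations immediately reach Gia, Paz, Lior.
From those, Quinn — 4 in total.
No other element is forced below Juno by the given relations, so the count is 4.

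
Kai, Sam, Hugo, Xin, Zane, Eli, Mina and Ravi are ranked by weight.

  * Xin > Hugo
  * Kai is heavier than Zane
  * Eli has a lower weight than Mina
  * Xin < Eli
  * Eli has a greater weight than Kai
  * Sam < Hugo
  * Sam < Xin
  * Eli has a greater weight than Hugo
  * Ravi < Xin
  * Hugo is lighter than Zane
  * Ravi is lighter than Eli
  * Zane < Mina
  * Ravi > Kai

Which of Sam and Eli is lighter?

Link the given pairs in sequence: Sam < Hugo; Hugo < Zane; Zane < Kai; Kai < Ravi; Ravi < Xin; Xin < Eli.
Chaining these gives Sam < Hugo < Zane < Kai < Ravi < Xin < Eli.
So Sam < Eli; Sam is the lighter of the two.

Sam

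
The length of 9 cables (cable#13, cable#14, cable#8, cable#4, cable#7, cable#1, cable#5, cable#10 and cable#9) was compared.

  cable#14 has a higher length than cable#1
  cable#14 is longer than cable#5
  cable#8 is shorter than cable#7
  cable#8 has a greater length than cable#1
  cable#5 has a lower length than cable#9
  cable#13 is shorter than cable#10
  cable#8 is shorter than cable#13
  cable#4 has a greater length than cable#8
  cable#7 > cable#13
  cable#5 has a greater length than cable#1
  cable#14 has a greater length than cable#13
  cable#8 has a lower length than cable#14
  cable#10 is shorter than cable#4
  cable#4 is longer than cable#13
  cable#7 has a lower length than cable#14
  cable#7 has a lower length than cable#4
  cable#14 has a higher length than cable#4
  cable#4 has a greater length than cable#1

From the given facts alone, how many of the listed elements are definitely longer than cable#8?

Directly above cable#8: cable#13, cable#7, cable#4, cable#14.
One step further: cable#10 (5 so far).
No other element is forced above cable#8 by the given relations, so the count is 5.

5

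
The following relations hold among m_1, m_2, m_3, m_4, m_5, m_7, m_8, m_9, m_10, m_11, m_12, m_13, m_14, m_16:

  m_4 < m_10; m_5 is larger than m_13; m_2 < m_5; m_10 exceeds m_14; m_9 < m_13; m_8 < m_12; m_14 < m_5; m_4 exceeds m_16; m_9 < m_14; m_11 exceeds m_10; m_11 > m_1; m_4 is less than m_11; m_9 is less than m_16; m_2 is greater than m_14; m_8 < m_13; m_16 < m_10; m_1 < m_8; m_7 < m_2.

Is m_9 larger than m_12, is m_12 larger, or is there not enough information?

Following every chain through m_9: above m_9 we get m_14, m_16, m_4, m_10, m_2, m_13, m_11, m_5.
m_12 is not reached, and no chain runs the other way from m_12 to m_9.
So the given relations leave the order of m_9 and m_12 undetermined.

undetermined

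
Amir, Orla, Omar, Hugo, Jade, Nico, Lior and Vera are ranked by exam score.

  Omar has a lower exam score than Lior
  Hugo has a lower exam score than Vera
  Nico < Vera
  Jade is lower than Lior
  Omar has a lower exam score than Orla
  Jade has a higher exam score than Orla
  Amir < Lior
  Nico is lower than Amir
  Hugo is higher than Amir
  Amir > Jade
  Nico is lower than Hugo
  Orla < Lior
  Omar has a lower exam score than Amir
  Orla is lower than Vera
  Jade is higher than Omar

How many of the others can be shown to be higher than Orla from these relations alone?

5

The elements the relations force above Orla are Jade, Amir, Hugo, Lior, Vera — no chain reaches any other.
That is 5.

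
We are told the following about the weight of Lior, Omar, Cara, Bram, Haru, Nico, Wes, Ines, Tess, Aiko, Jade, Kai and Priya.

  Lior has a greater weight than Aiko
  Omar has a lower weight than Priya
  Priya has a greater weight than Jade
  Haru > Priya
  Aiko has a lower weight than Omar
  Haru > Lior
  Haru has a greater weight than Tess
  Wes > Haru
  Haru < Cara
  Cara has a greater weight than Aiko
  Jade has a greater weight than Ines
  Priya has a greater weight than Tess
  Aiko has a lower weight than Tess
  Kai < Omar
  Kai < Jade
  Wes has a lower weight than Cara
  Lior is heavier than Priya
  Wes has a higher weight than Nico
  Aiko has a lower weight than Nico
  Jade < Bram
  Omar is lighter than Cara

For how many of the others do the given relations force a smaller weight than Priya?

The elements the relations force below Priya are Kai, Aiko, Tess, Ines, Jade, Omar — no chain reaches any other.
That is 6.

6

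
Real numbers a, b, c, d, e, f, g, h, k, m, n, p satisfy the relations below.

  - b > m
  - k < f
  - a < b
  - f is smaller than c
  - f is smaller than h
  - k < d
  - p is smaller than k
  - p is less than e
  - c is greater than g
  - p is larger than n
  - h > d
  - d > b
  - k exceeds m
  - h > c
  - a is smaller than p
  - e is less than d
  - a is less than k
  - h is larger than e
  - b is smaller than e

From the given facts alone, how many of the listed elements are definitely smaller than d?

From d the given relations immediately reach b, k, e.
From those, m, a, p — 6 in total.
From those, n — 7 in total.
Nothing else is reachable below d; 7 in all.

7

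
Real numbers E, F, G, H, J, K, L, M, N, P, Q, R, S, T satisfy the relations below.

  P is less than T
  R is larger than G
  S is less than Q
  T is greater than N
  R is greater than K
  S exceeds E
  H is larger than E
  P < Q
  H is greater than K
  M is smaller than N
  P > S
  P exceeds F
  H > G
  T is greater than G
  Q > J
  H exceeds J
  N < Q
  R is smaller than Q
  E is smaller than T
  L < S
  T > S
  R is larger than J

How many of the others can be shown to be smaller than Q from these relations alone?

The elements the relations force below Q are J, L, K, G, M, E, N, R, F, S, P — no chain reaches any other.
That is 11.

11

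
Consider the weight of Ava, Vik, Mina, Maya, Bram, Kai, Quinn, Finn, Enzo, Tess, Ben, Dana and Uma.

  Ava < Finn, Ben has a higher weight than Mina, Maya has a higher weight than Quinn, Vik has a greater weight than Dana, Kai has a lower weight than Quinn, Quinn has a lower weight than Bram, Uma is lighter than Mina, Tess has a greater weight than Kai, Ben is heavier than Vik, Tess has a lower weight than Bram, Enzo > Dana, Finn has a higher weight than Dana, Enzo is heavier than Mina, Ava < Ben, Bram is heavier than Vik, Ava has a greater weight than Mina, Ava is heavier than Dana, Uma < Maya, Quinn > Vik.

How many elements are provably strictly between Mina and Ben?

1

Chaining upward from Mina reaches: Ava, Enzo, Finn.
Chaining downward from Ben reaches: Dana, Vik, Uma, Ava.
Strictly between Mina and Ben are those in both lists: Ava — 1 element.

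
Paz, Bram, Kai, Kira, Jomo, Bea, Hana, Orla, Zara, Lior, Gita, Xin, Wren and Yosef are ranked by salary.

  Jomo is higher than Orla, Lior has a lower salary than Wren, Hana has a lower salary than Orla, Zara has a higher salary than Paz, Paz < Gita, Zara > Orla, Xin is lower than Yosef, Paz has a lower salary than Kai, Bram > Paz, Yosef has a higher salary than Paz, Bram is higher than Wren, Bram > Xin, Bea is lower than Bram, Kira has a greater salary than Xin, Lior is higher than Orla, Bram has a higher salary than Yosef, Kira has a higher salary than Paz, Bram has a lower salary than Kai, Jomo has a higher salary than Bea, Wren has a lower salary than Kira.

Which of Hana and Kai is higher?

Kai

Hana < Orla and Orla < Lior give Hana < Lior.
With Lior < Wren: Hana < Orla < Lior < Wren.
With Wren < Bram: Hana < Orla < Lior < Wren < Bram.
With Bram < Kai: Hana < Orla < Lior < Wren < Bram < Kai.
So Hana < Kai; Kai is the higher of the two.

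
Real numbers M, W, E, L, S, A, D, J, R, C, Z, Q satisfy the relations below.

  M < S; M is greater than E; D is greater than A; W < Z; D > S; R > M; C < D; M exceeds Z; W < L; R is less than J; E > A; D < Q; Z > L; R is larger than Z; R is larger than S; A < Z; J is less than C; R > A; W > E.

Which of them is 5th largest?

Piecing the relations together gives one ordering: A < E < W < L < Z < M < S < R < J < C < D < Q.
The 5th largest is R.

R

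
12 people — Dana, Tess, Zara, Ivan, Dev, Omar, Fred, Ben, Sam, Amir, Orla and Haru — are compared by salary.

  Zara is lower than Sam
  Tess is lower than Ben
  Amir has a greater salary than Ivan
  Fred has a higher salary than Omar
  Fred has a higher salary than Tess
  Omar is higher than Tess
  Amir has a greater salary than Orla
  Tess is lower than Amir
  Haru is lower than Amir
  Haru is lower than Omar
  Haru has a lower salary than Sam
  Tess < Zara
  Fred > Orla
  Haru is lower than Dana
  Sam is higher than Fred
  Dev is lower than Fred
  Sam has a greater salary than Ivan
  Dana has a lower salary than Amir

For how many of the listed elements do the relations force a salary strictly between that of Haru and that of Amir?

1

Chaining upward from Haru reaches: Dana, Omar, Fred, Sam.
Chaining downward from Amir reaches: Tess, Dana, Ivan, Orla.
Strictly between Haru and Amir are those in both lists: Dana — 1 element.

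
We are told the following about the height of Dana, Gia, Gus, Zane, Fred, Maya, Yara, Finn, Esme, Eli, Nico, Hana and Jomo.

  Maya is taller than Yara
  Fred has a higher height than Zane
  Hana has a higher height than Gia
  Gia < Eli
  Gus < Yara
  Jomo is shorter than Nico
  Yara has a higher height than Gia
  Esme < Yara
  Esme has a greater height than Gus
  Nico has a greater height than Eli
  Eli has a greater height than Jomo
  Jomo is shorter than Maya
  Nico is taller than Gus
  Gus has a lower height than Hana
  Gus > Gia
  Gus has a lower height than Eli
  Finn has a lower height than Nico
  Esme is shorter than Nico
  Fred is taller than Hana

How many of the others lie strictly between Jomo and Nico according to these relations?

Chaining upward from Jomo reaches: Eli, Maya.
Chaining downward from Nico reaches: Gia, Gus, Esme, Eli, Finn.
Strictly between Jomo and Nico are those in both lists: Eli — 1 element.

1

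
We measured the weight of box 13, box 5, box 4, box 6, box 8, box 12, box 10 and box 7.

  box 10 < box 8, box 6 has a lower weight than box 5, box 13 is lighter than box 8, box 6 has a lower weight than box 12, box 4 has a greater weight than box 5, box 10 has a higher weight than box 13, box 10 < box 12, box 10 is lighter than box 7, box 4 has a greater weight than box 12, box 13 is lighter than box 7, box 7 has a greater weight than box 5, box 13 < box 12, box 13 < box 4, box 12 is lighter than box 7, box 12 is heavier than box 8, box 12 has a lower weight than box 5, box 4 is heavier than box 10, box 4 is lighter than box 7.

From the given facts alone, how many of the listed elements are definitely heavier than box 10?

Directly above box 10: box 8, box 12, box 4, box 7.
One step further: box 5 (5 so far).
Nothing else is reachable above box 10; 5 in all.

5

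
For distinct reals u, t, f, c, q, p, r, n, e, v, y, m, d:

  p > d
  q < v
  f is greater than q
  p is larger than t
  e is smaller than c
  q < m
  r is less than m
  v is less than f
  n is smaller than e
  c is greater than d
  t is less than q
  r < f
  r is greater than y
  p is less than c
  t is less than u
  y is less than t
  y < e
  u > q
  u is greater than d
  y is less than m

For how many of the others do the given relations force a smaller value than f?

5

Directly below f: r, q, v.
One step further: y, t (5 so far).
No other element is forced below f by the given relations, so the count is 5.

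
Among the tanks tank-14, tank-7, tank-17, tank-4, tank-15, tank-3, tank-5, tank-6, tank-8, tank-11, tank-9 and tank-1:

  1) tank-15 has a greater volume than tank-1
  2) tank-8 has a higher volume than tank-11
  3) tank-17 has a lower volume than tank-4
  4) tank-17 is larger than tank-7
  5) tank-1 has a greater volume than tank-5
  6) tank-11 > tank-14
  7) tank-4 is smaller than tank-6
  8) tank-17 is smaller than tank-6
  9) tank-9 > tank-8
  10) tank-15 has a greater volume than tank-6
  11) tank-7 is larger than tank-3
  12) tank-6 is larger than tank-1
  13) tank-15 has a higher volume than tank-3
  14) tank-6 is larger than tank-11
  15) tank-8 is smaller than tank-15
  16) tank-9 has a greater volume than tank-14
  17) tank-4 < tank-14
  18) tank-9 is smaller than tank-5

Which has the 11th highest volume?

Chaining the given pairs: tank-3 < tank-7 < tank-17 < tank-4 < tank-14 < tank-11 < tank-8 < tank-9 < tank-5 < tank-1 < tank-6 < tank-15.
The 11th largest is tank-7.

tank-7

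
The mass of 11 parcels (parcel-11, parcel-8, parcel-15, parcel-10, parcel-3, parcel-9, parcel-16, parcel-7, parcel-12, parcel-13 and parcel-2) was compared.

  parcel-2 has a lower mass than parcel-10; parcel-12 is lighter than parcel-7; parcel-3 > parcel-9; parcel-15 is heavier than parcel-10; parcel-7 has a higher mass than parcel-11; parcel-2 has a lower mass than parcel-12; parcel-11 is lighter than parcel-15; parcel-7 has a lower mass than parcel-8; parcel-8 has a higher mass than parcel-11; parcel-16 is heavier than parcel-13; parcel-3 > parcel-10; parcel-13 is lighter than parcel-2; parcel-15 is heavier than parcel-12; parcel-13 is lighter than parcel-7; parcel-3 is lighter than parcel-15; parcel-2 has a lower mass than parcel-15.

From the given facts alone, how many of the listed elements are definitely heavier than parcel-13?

From parcel-13 the given relations immediately reach parcel-2, parcel-16, parcel-7.
From those, parcel-10, parcel-12, parcel-8, parcel-15 — 7 in total.
From those, parcel-3 — 8 in total.
Nothing else is reachable above parcel-13; 8 in all.

8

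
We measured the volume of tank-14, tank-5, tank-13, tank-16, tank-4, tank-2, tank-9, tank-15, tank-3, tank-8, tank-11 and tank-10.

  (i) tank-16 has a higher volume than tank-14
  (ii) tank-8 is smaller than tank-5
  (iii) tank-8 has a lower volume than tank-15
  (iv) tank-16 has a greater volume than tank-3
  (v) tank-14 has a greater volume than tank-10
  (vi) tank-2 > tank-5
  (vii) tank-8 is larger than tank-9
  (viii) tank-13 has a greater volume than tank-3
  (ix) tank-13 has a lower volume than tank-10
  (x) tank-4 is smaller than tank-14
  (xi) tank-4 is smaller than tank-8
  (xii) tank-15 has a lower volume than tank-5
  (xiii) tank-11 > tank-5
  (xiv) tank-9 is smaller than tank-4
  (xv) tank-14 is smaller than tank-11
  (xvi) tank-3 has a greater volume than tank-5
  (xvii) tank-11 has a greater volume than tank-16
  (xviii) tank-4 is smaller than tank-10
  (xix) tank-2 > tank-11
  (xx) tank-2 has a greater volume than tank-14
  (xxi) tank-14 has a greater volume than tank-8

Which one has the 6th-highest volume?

tank-13

The consecutive relations fix a unique order: tank-9 < tank-4 < tank-8 < tank-15 < tank-5 < tank-3 < tank-13 < tank-10 < tank-14 < tank-16 < tank-11 < tank-2.
The 6th largest is tank-13.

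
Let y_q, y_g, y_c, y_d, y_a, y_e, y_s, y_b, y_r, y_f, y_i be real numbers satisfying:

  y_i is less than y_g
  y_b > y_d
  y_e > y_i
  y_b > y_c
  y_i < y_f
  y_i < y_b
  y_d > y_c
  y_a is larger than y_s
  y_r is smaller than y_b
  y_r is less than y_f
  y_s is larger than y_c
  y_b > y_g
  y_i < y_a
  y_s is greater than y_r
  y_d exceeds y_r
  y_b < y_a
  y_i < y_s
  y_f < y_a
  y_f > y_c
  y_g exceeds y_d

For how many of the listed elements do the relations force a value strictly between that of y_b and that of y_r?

Chaining upward from y_r reaches: y_s, y_f, y_d, y_g, y_a.
Chaining downward from y_b reaches: y_i, y_c, y_d, y_g.
Strictly between y_r and y_b are those in both lists: y_d, y_g — 2 elements.

2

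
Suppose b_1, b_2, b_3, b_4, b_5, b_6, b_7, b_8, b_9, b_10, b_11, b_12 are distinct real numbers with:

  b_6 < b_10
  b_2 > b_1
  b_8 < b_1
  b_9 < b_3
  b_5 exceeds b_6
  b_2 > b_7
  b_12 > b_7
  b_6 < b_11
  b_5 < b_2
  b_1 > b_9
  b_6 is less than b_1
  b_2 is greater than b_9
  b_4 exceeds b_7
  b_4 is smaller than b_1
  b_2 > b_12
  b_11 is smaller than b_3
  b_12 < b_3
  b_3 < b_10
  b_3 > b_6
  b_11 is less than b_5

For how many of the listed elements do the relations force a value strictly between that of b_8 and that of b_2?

Chaining upward from b_8 reaches: b_1.
Chaining downward from b_2 reaches: b_6, b_7, b_4, b_9, b_11, b_12, b_1, b_5.
Strictly between b_8 and b_2 are those in both lists: b_1 — 1 element.

1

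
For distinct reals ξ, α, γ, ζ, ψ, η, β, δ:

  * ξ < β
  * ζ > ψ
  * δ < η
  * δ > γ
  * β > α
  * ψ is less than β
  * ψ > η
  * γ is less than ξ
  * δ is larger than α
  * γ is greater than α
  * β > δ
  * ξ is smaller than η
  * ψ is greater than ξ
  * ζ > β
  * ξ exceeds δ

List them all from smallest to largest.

α < γ < δ < ξ < η < ψ < β < ζ

Nothing is placed below α, so it is least; from there α < γ; γ < δ; δ < ξ; ξ < η; η < ψ; ψ < β; β < ζ, each given directly.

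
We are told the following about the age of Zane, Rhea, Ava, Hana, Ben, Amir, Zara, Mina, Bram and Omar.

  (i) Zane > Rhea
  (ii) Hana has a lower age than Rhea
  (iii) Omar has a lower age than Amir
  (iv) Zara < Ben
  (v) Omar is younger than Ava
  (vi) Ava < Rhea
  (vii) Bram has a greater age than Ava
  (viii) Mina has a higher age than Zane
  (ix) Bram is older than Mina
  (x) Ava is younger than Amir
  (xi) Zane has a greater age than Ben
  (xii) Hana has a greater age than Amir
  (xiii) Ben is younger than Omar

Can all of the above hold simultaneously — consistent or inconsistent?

The single ordering Zara < Ben < Omar < Ava < Amir < Hana < Rhea < Zane < Mina < Bram satisfies every listed relation, so no contradiction arises.

consistent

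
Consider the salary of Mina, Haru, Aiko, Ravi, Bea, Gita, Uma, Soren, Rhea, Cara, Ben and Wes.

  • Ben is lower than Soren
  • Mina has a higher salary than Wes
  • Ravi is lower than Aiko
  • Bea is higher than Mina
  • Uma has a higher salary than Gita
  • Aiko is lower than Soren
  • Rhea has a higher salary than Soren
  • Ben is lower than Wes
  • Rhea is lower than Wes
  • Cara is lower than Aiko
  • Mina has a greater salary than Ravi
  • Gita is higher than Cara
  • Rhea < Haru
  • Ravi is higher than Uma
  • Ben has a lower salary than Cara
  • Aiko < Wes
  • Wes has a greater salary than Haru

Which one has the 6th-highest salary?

Piecing the relations together gives one ordering: Ben < Cara < Gita < Uma < Ravi < Aiko < Soren < Rhea < Haru < Wes < Mina < Bea.
The 6th largest is Soren.

Soren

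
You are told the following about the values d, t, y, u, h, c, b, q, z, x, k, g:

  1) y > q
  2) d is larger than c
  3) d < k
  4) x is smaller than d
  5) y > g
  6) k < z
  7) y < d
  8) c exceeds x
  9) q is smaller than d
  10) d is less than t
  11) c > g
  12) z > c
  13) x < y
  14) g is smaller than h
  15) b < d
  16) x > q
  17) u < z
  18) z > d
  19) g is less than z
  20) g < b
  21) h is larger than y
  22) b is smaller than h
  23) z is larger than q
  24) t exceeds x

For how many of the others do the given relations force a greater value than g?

8

The elements the relations force above g are c, b, y, h, d, k, t, z — no chain reaches any other.
That is 8.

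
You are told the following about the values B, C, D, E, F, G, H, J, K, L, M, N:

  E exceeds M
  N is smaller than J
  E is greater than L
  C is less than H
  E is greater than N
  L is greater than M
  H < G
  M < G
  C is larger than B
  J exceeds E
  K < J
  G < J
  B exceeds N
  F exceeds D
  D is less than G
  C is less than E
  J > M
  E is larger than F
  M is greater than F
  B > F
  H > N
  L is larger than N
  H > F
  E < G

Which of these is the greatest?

J

Chaining downward from J: directly below it, N, K, M, E, G; then D, F, C, H, L; then B.
That covers every other element, and nothing is given above J, so J is the greatest.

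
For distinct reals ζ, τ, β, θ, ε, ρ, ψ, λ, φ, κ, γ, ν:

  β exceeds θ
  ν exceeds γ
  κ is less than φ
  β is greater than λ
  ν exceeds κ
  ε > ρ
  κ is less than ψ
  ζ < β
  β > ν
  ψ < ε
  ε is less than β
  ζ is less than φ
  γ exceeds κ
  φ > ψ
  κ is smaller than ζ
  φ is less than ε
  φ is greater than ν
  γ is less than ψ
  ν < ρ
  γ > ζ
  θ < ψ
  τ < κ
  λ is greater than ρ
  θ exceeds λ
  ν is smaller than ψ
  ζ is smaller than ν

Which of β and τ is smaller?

τ

Chaining the given relations: τ < κ < ζ < γ < ν < ρ < λ < θ < ψ < φ < ε < β.
So τ < β; τ is the smaller of the two.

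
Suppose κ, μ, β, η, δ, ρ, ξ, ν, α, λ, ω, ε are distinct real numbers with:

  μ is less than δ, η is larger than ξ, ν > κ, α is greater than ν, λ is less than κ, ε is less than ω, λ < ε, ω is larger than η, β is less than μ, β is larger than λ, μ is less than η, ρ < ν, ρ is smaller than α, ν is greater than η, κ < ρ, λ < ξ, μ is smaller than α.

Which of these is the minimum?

Chaining upward from λ: directly above it, ξ, β, κ, ε; then μ, η, ω, ρ, ν; then δ, α.
That covers every other element, and nothing is given below λ, so λ is the minimum.

λ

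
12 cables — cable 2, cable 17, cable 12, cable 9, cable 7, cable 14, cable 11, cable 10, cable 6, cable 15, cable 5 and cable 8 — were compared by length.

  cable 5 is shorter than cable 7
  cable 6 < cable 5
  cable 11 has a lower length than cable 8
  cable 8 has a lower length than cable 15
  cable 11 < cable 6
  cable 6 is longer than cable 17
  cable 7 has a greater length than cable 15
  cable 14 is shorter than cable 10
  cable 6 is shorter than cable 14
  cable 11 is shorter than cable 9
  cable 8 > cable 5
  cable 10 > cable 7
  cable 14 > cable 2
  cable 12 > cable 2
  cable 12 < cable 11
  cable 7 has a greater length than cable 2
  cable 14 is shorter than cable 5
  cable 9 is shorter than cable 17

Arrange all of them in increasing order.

cable 2 < cable 12 < cable 11 < cable 9 < cable 17 < cable 6 < cable 14 < cable 5 < cable 8 < cable 15 < cable 7 < cable 10

The consecutive links are each given: cable 2 < cable 12; cable 12 < cable 11; cable 11 < cable 9; cable 9 < cable 17; cable 17 < cable 6; cable 6 < cable 14; cable 14 < cable 5; cable 5 < cable 8; cable 8 < cable 15; cable 15 < cable 7; cable 7 < cable 10.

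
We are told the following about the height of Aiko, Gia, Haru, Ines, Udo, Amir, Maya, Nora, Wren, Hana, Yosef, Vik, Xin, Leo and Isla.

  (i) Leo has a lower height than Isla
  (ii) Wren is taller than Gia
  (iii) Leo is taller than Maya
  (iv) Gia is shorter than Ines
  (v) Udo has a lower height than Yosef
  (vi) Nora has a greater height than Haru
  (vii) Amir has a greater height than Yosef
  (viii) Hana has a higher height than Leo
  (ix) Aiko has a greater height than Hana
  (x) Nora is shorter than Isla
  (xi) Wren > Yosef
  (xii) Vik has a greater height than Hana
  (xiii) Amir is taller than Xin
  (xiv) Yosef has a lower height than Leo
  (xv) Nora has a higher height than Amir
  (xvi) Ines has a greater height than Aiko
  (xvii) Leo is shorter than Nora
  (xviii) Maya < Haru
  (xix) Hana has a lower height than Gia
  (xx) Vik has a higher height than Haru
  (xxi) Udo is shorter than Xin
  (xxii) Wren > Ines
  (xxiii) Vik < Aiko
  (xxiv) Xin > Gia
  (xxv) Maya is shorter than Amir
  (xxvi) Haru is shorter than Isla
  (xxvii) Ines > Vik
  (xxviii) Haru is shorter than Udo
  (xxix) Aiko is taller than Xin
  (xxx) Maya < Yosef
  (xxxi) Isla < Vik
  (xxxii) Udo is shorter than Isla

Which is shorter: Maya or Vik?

Maya

Link the given pairs in sequence: Maya < Haru; Haru < Udo; Udo < Yosef; Yosef < Leo; Leo < Hana; Hana < Gia; Gia < Xin; Xin < Amir; Amir < Nora; Nora < Isla; Isla < Vik.
Chaining these gives Maya < Haru < Udo < Yosef < Leo < Hana < Gia < Xin < Amir < Nora < Isla < Vik.
So Maya < Vik; Maya is the shorter of the two.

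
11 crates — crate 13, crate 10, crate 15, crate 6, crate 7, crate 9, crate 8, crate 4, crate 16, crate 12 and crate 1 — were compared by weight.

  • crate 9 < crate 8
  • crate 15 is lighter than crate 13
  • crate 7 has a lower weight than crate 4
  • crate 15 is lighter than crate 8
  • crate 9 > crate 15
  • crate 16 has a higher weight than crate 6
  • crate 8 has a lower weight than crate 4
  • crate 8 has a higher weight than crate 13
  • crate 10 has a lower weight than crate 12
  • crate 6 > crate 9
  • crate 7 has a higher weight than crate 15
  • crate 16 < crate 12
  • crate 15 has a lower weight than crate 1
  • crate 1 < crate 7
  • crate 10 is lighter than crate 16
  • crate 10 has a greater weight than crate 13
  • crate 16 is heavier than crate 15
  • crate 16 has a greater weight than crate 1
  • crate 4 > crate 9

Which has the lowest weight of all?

crate 15

Chaining upward from crate 15: directly above it, crate 13, crate 9, crate 8, crate 1, crate 7, crate 16; then crate 10, crate 6, crate 4, crate 12.
That covers every other element, and nothing is given below crate 15, so crate 15 is the lowest weight.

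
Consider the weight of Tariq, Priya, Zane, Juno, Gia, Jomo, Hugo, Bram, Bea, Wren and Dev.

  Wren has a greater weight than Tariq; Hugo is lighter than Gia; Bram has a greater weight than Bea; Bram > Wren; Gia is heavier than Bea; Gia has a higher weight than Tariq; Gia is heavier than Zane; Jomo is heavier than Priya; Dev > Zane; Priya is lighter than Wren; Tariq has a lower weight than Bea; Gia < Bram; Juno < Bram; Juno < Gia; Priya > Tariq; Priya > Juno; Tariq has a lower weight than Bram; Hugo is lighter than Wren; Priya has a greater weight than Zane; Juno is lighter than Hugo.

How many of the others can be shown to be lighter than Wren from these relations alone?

The elements the relations force below Wren are Tariq, Juno, Hugo, Zane, Priya — no chain reaches any other.
That is 5.

5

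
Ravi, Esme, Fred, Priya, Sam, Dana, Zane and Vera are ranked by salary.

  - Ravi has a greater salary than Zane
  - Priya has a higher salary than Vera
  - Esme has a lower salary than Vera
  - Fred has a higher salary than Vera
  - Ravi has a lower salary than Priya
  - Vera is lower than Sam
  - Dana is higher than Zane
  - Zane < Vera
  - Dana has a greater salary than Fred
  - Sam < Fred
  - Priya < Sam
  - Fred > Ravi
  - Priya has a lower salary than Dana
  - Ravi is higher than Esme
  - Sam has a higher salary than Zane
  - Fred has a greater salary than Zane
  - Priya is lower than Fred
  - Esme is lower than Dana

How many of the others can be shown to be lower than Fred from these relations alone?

From Fred the given relations immediately reach Zane, Ravi, Vera, Priya, Sam.
From those, Esme — 6 in total.
Nothing else is reachable below Fred; 6 in all.

6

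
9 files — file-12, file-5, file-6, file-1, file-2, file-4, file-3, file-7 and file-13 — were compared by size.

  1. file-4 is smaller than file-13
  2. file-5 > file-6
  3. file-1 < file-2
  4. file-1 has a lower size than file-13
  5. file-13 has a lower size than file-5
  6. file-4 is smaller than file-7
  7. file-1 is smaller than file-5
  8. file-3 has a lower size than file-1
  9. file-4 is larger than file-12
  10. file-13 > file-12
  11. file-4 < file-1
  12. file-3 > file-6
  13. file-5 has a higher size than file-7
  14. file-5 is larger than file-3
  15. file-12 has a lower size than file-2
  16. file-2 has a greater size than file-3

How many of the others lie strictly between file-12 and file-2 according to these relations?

The relations place file-12 below file-2. An element lies strictly between them when it is forced above file-12 and also forced below file-2.
Above file-12: {file-4, file-1, file-13, file-7, file-5}. Below file-2: {file-6, file-3, file-4, file-1}.
Intersection: {file-4, file-1} — 2.

2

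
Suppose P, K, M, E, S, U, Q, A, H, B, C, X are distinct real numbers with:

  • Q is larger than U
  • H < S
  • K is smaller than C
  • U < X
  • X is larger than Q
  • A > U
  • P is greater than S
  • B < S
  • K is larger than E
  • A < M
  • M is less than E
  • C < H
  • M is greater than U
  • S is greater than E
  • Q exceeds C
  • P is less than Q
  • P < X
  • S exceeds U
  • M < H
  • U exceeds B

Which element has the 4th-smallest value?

M

Chaining the given pairs: B < U < A < M < E < K < C < H < S < P < Q < X.
Counting 4 from the smallest end gives M.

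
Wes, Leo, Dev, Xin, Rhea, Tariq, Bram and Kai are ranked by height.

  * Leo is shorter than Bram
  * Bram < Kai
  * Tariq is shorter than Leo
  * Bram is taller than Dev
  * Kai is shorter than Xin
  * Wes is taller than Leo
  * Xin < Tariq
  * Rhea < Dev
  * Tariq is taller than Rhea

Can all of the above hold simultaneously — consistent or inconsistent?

We have Leo < Bram stated directly, yet also Bram < Kai < Xin < Tariq < Leo by chaining the others — so Bram < Leo. Contradiction.

inconsistent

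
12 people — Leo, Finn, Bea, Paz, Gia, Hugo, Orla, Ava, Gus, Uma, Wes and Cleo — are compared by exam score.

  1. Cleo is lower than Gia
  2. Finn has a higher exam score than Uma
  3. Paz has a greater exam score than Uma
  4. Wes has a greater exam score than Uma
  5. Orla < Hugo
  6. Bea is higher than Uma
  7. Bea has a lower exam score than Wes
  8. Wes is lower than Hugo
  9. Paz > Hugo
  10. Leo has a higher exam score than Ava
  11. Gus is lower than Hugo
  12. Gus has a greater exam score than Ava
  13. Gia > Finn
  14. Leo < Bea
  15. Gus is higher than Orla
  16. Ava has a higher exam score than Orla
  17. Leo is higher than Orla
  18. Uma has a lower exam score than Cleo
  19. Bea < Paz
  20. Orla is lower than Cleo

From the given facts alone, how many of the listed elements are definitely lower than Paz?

Directly below Paz: Uma, Bea, Hugo.
One step further: Orla, Leo, Wes, Gus (7 so far).
One step further: Ava (8 so far).
No other element is forced below Paz by the given relations, so the count is 8.

8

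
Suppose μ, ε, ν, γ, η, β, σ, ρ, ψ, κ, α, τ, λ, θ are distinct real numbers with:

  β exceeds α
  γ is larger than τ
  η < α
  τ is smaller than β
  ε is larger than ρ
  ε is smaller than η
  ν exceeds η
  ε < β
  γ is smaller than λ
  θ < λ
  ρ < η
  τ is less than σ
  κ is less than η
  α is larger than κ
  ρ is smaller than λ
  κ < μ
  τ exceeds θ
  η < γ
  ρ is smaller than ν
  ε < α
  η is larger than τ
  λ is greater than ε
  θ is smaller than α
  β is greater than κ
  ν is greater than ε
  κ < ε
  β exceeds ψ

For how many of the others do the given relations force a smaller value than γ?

6

From γ the given relations immediately reach τ, η.
From those, ρ, θ, κ, ε — 6 in total.
Nothing else is reachable below γ; 6 in all.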